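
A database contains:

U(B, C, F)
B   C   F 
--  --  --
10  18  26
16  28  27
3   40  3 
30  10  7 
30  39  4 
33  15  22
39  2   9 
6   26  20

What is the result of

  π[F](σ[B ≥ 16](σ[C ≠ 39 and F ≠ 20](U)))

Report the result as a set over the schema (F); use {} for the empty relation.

{22, 27, 7, 9}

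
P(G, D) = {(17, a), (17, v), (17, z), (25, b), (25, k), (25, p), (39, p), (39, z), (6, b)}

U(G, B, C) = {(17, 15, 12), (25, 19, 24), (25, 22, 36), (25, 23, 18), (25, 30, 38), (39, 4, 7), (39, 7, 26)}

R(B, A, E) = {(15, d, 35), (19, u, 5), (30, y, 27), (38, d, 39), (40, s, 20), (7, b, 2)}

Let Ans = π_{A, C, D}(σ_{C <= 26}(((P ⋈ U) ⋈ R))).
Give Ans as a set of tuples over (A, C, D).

{(b, 26, p), (b, 26, z), (d, 12, a), (d, 12, v), (d, 12, z), (u, 24, b), (u, 24, k), (u, 24, p)}

P ⋈ U (natural join on G): {(17, a, 15, 12), (17, v, 15, 12), (17, z, 15, 12), (25, b, 19, 24), (25, b, 22, 36), (25, b, 23, 18), (25, b, 30, 38), (25, k, 19, 24), (25, k, 22, 36), (25, k, 23, 18), (25, k, 30, 38), (25, p, 19, 24), (25, p, 22, 36), (25, p, 23, 18), (25, p, 30, 38), (39, p, 4, 7), (39, p, 7, 26), (39, z, 4, 7), (39, z, 7, 26)}
(P ⋈ U) ⋈ R (natural join on B): {(17, a, 15, 12, d, 35), (17, v, 15, 12, d, 35), (17, z, 15, 12, d, 35), (25, b, 19, 24, u, 5), (25, b, 30, 38, y, 27), (25, k, 19, 24, u, 5), (25, k, 30, 38, y, 27), (25, p, 19, 24, u, 5), (25, p, 30, 38, y, 27), (39, p, 7, 26, b, 2), (39, z, 7, 26, b, 2)}
Filtering on C <= 26 leaves {(17, a, 15, 12, d, 35), (17, v, 15, 12, d, 35), (17, z, 15, 12, d, 35), (25, b, 19, 24, u, 5), (25, k, 19, 24, u, 5), (25, p, 19, 24, u, 5), (39, p, 7, 26, b, 2), (39, z, 7, 26, b, 2)}.
π[A, C, D]: project onto (A, C, D) → {(b, 26, p), (b, 26, z), (d, 12, a), (d, 12, v), (d, 12, z), (u, 24, b), (u, 24, k), (u, 24, p)}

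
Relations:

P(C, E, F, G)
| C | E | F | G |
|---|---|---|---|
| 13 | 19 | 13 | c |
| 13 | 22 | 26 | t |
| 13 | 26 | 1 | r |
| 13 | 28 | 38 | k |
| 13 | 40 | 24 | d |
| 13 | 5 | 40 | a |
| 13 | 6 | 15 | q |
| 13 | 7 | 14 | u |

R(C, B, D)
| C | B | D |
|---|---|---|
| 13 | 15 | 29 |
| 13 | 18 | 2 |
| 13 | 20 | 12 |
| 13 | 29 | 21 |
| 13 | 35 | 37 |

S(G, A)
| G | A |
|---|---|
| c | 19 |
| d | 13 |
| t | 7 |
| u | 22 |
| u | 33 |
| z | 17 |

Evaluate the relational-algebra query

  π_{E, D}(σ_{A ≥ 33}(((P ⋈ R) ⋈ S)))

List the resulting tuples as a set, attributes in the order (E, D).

Natural join on C: {(13, 19, 13, c, 15, 29), (13, 19, 13, c, 18, 2), (13, 19, 13, c, 20, 12), (13, 19, 13, c, 29, 21), (13, 19, 13, c, 35, 37), (13, 22, 26, t, 15, 29), (13, 22, 26, t, 18, 2), (13, 22, 26, t, 20, 12), (13, 22, 26, t, 29, 21), (13, 22, 26, t, 35, 37), (13, 26, 1, r, 15, 29), (13, 26, 1, r, 18, 2), (13, 26, 1, r, 20, 12), (13, 26, 1, r, 29, 21), (13, 26, 1, r, 35, 37), (13, 28, 38, k, 15, 29), (13, 28, 38, k, 18, 2), (13, 28, 38, k, 20, 12), (13, 28, 38, k, 29, 21), (13, 28, 38, k, 35, 37), (13, 40, 24, d, 15, 29), (13, 40, 24, d, 18, 2), (13, 40, 24, d, 20, 12), (13, 40, 24, d, 29, 21), (13, 40, 24, d, 35, 37), (13, 5, 40, a, 15, 29), (13, 5, 40, a, 18, 2), (13, 5, 40, a, 20, 12), (13, 5, 40, a, 29, 21), (13, 5, 40, a, 35, 37), (13, 6, 15, q, 15, 29), (13, 6, 15, q, 18, 2), (13, 6, 15, q, 20, 12), (13, 6, 15, q, 29, 21), (13, 6, 15, q, 35, 37), (13, 7, 14, u, 15, 29), (13, 7, 14, u, 18, 2), (13, 7, 14, u, 20, 12), (13, 7, 14, u, 29, 21), (13, 7, 14, u, 35, 37)}
Natural join on G: {(13, 19, 13, c, 15, 29, 19), (13, 19, 13, c, 18, 2, 19), (13, 19, 13, c, 20, 12, 19), (13, 19, 13, c, 29, 21, 19), (13, 19, 13, c, 35, 37, 19), (13, 22, 26, t, 15, 29, 7), (13, 22, 26, t, 18, 2, 7), (13, 22, 26, t, 20, 12, 7), (13, 22, 26, t, 29, 21, 7), (13, 22, 26, t, 35, 37, 7), (13, 40, 24, d, 15, 29, 13), (13, 40, 24, d, 18, 2, 13), (13, 40, 24, d, 20, 12, 13), (13, 40, 24, d, 29, 21, 13), (13, 40, 24, d, 35, 37, 13), (13, 7, 14, u, 15, 29, 22), (13, 7, 14, u, 15, 29, 33), (13, 7, 14, u, 18, 2, 22), (13, 7, 14, u, 18, 2, 33), (13, 7, 14, u, 20, 12, 22), (13, 7, 14, u, 20, 12, 33), (13, 7, 14, u, 29, 21, 22), (13, 7, 14, u, 29, 21, 33), (13, 7, 14, u, 35, 37, 22), (13, 7, 14, u, 35, 37, 33)}
Apply σ_{A ≥ 33}; surviving tuples: {(13, 7, 14, u, 15, 29, 33), (13, 7, 14, u, 18, 2, 33), (13, 7, 14, u, 20, 12, 33), (13, 7, 14, u, 29, 21, 33), (13, 7, 14, u, 35, 37, 33)}
π[E, D]: project onto (E, D) → {(7, 12), (7, 2), (7, 21), (7, 29), (7, 37)}

{(7, 12), (7, 2), (7, 21), (7, 29), (7, 37)}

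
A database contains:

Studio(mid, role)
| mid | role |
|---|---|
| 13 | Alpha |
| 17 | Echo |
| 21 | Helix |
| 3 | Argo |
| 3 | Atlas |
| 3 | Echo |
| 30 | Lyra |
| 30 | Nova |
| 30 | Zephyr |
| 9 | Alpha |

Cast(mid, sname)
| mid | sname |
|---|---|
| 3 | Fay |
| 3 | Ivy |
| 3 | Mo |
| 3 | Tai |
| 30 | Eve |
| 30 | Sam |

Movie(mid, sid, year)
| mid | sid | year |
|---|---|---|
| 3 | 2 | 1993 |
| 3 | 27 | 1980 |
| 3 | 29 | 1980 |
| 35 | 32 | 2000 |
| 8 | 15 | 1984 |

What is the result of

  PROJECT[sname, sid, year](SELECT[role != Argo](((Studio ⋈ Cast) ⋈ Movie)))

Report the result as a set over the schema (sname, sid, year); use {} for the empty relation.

Natural join on mid: {(3, Argo, Fay), (3, Argo, Ivy), (3, Argo, Mo), (3, Argo, Tai), (3, Atlas, Fay), (3, Atlas, Ivy), (3, Atlas, Mo), (3, Atlas, Tai), (3, Echo, Fay), (3, Echo, Ivy), (3, Echo, Mo), (3, Echo, Tai), (30, Lyra, Eve), (30, Lyra, Sam), (30, Nova, Eve), (30, Nova, Sam), (30, Zephyr, Eve), (30, Zephyr, Sam)}
Natural join on mid: {(3, Argo, Fay, 2, 1993), (3, Argo, Fay, 27, 1980), (3, Argo, Fay, 29, 1980), (3, Argo, Ivy, 2, 1993), (3, Argo, Ivy, 27, 1980), (3, Argo, Ivy, 29, 1980), (3, Argo, Mo, 2, 1993), (3, Argo, Mo, 27, 1980), (3, Argo, Mo, 29, 1980), (3, Argo, Tai, 2, 1993), (3, Argo, Tai, 27, 1980), (3, Argo, Tai, 29, 1980), (3, Atlas, Fay, 2, 1993), (3, Atlas, Fay, 27, 1980), (3, Atlas, Fay, 29, 1980), (3, Atlas, Ivy, 2, 1993), (3, Atlas, Ivy, 27, 1980), (3, Atlas, Ivy, 29, 1980), (3, Atlas, Mo, 2, 1993), (3, Atlas, Mo, 27, 1980), (3, Atlas, Mo, 29, 1980), (3, Atlas, Tai, 2, 1993), (3, Atlas, Tai, 27, 1980), (3, Atlas, Tai, 29, 1980), (3, Echo, Fay, 2, 1993), (3, Echo, Fay, 27, 1980), (3, Echo, Fay, 29, 1980), (3, Echo, Ivy, 2, 1993), (3, Echo, Ivy, 27, 1980), (3, Echo, Ivy, 29, 1980), (3, Echo, Mo, 2, 1993), (3, Echo, Mo, 27, 1980), (3, Echo, Mo, 29, 1980), (3, Echo, Tai, 2, 1993), (3, Echo, Tai, 27, 1980), (3, Echo, Tai, 29, 1980)}
σ[role != Argo]: keep tuples satisfying role != Argo → {(3, Atlas, Fay, 2, 1993), (3, Atlas, Fay, 27, 1980), (3, Atlas, Fay, 29, 1980), (3, Atlas, Ivy, 2, 1993), (3, Atlas, Ivy, 27, 1980), (3, Atlas, Ivy, 29, 1980), (3, Atlas, Mo, 2, 1993), (3, Atlas, Mo, 27, 1980), (3, Atlas, Mo, 29, 1980), (3, Atlas, Tai, 2, 1993), (3, Atlas, Tai, 27, 1980), (3, Atlas, Tai, 29, 1980), (3, Echo, Fay, 2, 1993), (3, Echo, Fay, 27, 1980), (3, Echo, Fay, 29, 1980), (3, Echo, Ivy, 2, 1993), (3, Echo, Ivy, 27, 1980), (3, Echo, Ivy, 29, 1980), (3, Echo, Mo, 2, 1993), (3, Echo, Mo, 27, 1980), (3, Echo, Mo, 29, 1980), (3, Echo, Tai, 2, 1993), (3, Echo, Tai, 27, 1980), (3, Echo, Tai, 29, 1980)}
Projecting to sname, sid, year (12 duplicate(s) eliminated): {(Fay, 2, 1993), (Fay, 27, 1980), (Fay, 29, 1980), (Ivy, 2, 1993), (Ivy, 27, 1980), (Ivy, 29, 1980), (Mo, 2, 1993), (Mo, 27, 1980), (Mo, 29, 1980), (Tai, 2, 1993), (Tai, 27, 1980), (Tai, 29, 1980)}

{(Fay, 2, 1993), (Fay, 27, 1980), (Fay, 29, 1980), (Ivy, 2, 1993), (Ivy, 27, 1980), (Ivy, 29, 1980), (Mo, 2, 1993), (Mo, 27, 1980), (Mo, 29, 1980), (Tai, 2, 1993), (Tai, 27, 1980), (Tai, 29, 1980)}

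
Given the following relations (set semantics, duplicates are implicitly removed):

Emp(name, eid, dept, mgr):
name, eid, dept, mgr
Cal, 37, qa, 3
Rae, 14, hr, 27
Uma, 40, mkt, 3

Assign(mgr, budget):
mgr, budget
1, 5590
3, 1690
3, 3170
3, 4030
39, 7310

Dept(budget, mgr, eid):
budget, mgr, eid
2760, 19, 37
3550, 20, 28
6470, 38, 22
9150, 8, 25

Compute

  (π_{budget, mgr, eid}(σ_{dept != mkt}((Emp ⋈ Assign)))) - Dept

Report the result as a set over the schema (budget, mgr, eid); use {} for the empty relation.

Natural join on mgr: {(Cal, 37, qa, 3, 1690), (Cal, 37, qa, 3, 3170), (Cal, 37, qa, 3, 4030), (Uma, 40, mkt, 3, 1690), (Uma, 40, mkt, 3, 3170), (Uma, 40, mkt, 3, 4030)}
σ[dept != mkt]: keep tuples satisfying dept != mkt → {(Cal, 37, qa, 3, 1690), (Cal, 37, qa, 3, 3170), (Cal, 37, qa, 3, 4030)}
π_{budget, mgr, eid} gives {(1690, 3, 37), (3170, 3, 37), (4030, 3, 37)}.
Taking the difference: {(1690, 3, 37), (3170, 3, 37), (4030, 3, 37)}

{(1690, 3, 37), (3170, 3, 37), (4030, 3, 37)}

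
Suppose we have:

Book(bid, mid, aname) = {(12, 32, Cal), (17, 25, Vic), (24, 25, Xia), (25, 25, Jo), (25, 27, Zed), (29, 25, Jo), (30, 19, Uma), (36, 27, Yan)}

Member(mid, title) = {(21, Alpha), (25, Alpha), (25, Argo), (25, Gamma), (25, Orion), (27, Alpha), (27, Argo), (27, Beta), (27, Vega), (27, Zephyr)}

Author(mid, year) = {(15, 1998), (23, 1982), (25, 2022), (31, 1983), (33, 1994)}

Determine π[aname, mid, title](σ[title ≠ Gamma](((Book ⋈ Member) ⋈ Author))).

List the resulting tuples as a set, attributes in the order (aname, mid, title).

{(Jo, 25, Alpha), (Jo, 25, Argo), (Jo, 25, Orion), (Vic, 25, Alpha), (Vic, 25, Argo), (Vic, 25, Orion), (Xia, 25, Alpha), (Xia, 25, Argo), (Xia, 25, Orion)}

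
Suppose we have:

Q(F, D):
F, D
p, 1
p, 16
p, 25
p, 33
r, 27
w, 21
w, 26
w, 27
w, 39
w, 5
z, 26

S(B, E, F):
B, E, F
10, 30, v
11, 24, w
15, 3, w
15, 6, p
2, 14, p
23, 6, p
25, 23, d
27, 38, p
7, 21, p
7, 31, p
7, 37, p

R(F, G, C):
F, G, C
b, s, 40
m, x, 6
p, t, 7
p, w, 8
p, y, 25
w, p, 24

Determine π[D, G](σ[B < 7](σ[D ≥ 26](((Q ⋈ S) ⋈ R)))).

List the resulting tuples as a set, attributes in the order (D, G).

Joining Q and S on F yields {(p, 1, 15, 6), (p, 1, 2, 14), (p, 1, 23, 6), (p, 1, 27, 38), (p, 1, 7, 21), (p, 1, 7, 31), (p, 1, 7, 37), (p, 16, 15, 6), (p, 16, 2, 14), (p, 16, 23, 6), (p, 16, 27, 38), (p, 16, 7, 21), (p, 16, 7, 31), (p, 16, 7, 37), (p, 25, 15, 6), (p, 25, 2, 14), (p, 25, 23, 6), (p, 25, 27, 38), (p, 25, 7, 21), (p, 25, 7, 31), (p, 25, 7, 37), (p, 33, 15, 6), (p, 33, 2, 14), (p, 33, 23, 6), (p, 33, 27, 38), (p, 33, 7, 21), (p, 33, 7, 31), (p, 33, 7, 37), (w, 21, 11, 24), (w, 21, 15, 3), (w, 26, 11, 24), (w, 26, 15, 3), (w, 27, 11, 24), (w, 27, 15, 3), (w, 39, 11, 24), (w, 39, 15, 3), (w, 5, 11, 24), (w, 5, 15, 3)}.
Joining (Q ⋈ S) and R on F yields {(p, 1, 15, 6, t, 7), (p, 1, 15, 6, w, 8), (p, 1, 15, 6, y, 25), (p, 1, 2, 14, t, 7), (p, 1, 2, 14, w, 8), (p, 1, 2, 14, y, 25), (p, 1, 23, 6, t, 7), (p, 1, 23, 6, w, 8), (p, 1, 23, 6, y, 25), (p, 1, 27, 38, t, 7), (p, 1, 27, 38, w, 8), (p, 1, 27, 38, y, 25), (p, 1, 7, 21, t, 7), (p, 1, 7, 21, w, 8), (p, 1, 7, 21, y, 25), (p, 1, 7, 31, t, 7), (p, 1, 7, 31, w, 8), (p, 1, 7, 31, y, 25), (p, 1, 7, 37, t, 7), (p, 1, 7, 37, w, 8), (p, 1, 7, 37, y, 25), (p, 16, 15, 6, t, 7), (p, 16, 15, 6, w, 8), (p, 16, 15, 6, y, 25), (p, 16, 2, 14, t, 7), (p, 16, 2, 14, w, 8), (p, 16, 2, 14, y, 25), (p, 16, 23, 6, t, 7), (p, 16, 23, 6, w, 8), (p, 16, 23, 6, y, 25), (p, 16, 27, 38, t, 7), (p, 16, 27, 38, w, 8), (p, 16, 27, 38, y, 25), (p, 16, 7, 21, t, 7), (p, 16, 7, 21, w, 8), (p, 16, 7, 21, y, 25), (p, 16, 7, 31, t, 7), (p, 16, 7, 31, w, 8), (p, 16, 7, 31, y, 25), (p, 16, 7, 37, t, 7), (p, 16, 7, 37, w, 8), (p, 16, 7, 37, y, 25), (p, 25, 15, 6, t, 7), (p, 25, 15, 6, w, 8), (p, 25, 15, 6, y, 25), (p, 25, 2, 14, t, 7), (p, 25, 2, 14, w, 8), (p, 25, 2, 14, y, 25), (p, 25, 23, 6, t, 7), (p, 25, 23, 6, w, 8), (p, 25, 23, 6, y, 25), (p, 25, 27, 38, t, 7), (p, 25, 27, 38, w, 8), (p, 25, 27, 38, y, 25), (p, 25, 7, 21, t, 7), (p, 25, 7, 21, w, 8), (p, 25, 7, 21, y, 25), (p, 25, 7, 31, t, 7), (p, 25, 7, 31, w, 8), (p, 25, 7, 31, y, 25), (p, 25, 7, 37, t, 7), (p, 25, 7, 37, w, 8), (p, 25, 7, 37, y, 25), (p, 33, 15, 6, t, 7), (p, 33, 15, 6, w, 8), (p, 33, 15, 6, y, 25), (p, 33, 2, 14, t, 7), (p, 33, 2, 14, w, 8), (p, 33, 2, 14, y, 25), (p, 33, 23, 6, t, 7), (p, 33, 23, 6, w, 8), (p, 33, 23, 6, y, 25), (p, 33, 27, 38, t, 7), (p, 33, 27, 38, w, 8), (p, 33, 27, 38, y, 25), (p, 33, 7, 21, t, 7), (p, 33, 7, 21, w, 8), (p, 33, 7, 21, y, 25), (p, 33, 7, 31, t, 7), (p, 33, 7, 31, w, 8), (p, 33, 7, 31, y, 25), (p, 33, 7, 37, t, 7), (p, 33, 7, 37, w, 8), (p, 33, 7, 37, y, 25), (w, 21, 11, 24, p, 24), (w, 21, 15, 3, p, 24), (w, 26, 11, 24, p, 24), (w, 26, 15, 3, p, 24), (w, 27, 11, 24, p, 24), (w, 27, 15, 3, p, 24), (w, 39, 11, 24, p, 24), (w, 39, 15, 3, p, 24), (w, 5, 11, 24, p, 24), (w, 5, 15, 3, p, 24)}.
Filtering on D ≥ 26 leaves {(p, 33, 15, 6, t, 7), (p, 33, 15, 6, w, 8), (p, 33, 15, 6, y, 25), (p, 33, 2, 14, t, 7), (p, 33, 2, 14, w, 8), (p, 33, 2, 14, y, 25), (p, 33, 23, 6, t, 7), (p, 33, 23, 6, w, 8), (p, 33, 23, 6, y, 25), (p, 33, 27, 38, t, 7), (p, 33, 27, 38, w, 8), (p, 33, 27, 38, y, 25), (p, 33, 7, 21, t, 7), (p, 33, 7, 21, w, 8), (p, 33, 7, 21, y, 25), (p, 33, 7, 31, t, 7), (p, 33, 7, 31, w, 8), (p, 33, 7, 31, y, 25), (p, 33, 7, 37, t, 7), (p, 33, 7, 37, w, 8), (p, 33, 7, 37, y, 25), (w, 26, 11, 24, p, 24), (w, 26, 15, 3, p, 24), (w, 27, 11, 24, p, 24), (w, 27, 15, 3, p, 24), (w, 39, 11, 24, p, 24), (w, 39, 15, 3, p, 24)}.
Filtering on B < 7 leaves {(p, 33, 2, 14, t, 7), (p, 33, 2, 14, w, 8), (p, 33, 2, 14, y, 25)}.
π[D, G]: project onto (D, G) → {(33, t), (33, w), (33, y)}

{(33, t), (33, w), (33, y)}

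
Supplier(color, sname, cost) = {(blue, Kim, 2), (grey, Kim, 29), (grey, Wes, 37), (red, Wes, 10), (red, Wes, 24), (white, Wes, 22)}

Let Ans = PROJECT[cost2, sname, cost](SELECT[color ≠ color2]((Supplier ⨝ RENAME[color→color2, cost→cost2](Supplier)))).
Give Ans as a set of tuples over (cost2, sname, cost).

{(10, Wes, 22), (10, Wes, 37), (2, Kim, 29), (22, Wes, 10), (22, Wes, 24), (22, Wes, 37), (24, Wes, 22), (24, Wes, 37), (29, Kim, 2), (37, Wes, 10), (37, Wes, 22), (37, Wes, 24)}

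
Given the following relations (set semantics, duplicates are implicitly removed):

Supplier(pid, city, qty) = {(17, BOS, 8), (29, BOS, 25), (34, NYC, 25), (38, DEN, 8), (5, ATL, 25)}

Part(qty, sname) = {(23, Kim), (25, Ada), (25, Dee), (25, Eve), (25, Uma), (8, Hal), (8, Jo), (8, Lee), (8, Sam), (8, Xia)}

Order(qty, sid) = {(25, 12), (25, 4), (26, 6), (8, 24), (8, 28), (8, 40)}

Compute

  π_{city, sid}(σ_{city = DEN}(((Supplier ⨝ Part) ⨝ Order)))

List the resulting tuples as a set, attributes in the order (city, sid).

Joining Supplier and Part on qty yields {(17, BOS, 8, Hal), (17, BOS, 8, Jo), (17, BOS, 8, Lee), (17, BOS, 8, Sam), (17, BOS, 8, Xia), (29, BOS, 25, Ada), (29, BOS, 25, Dee), (29, BOS, 25, Eve), (29, BOS, 25, Uma), (34, NYC, 25, Ada), (34, NYC, 25, Dee), (34, NYC, 25, Eve), (34, NYC, 25, Uma), (38, DEN, 8, Hal), (38, DEN, 8, Jo), (38, DEN, 8, Lee), (38, DEN, 8, Sam), (38, DEN, 8, Xia), (5, ATL, 25, Ada), (5, ATL, 25, Dee), (5, ATL, 25, Eve), (5, ATL, 25, Uma)}.
Joining (Supplier ⨝ Part) and Order on qty yields {(17, BOS, 8, Hal, 24), (17, BOS, 8, Hal, 28), (17, BOS, 8, Hal, 40), (17, BOS, 8, Jo, 24), (17, BOS, 8, Jo, 28), (17, BOS, 8, Jo, 40), (17, BOS, 8, Lee, 24), (17, BOS, 8, Lee, 28), (17, BOS, 8, Lee, 40), (17, BOS, 8, Sam, 24), (17, BOS, 8, Sam, 28), (17, BOS, 8, Sam, 40), (17, BOS, 8, Xia, 24), (17, BOS, 8, Xia, 28), (17, BOS, 8, Xia, 40), (29, BOS, 25, Ada, 12), (29, BOS, 25, Ada, 4), (29, BOS, 25, Dee, 12), (29, BOS, 25, Dee, 4), (29, BOS, 25, Eve, 12), (29, BOS, 25, Eve, 4), (29, BOS, 25, Uma, 12), (29, BOS, 25, Uma, 4), (34, NYC, 25, Ada, 12), (34, NYC, 25, Ada, 4), (34, NYC, 25, Dee, 12), (34, NYC, 25, Dee, 4), (34, NYC, 25, Eve, 12), (34, NYC, 25, Eve, 4), (34, NYC, 25, Uma, 12), (34, NYC, 25, Uma, 4), (38, DEN, 8, Hal, 24), (38, DEN, 8, Hal, 28), (38, DEN, 8, Hal, 40), (38, DEN, 8, Jo, 24), (38, DEN, 8, Jo, 28), (38, DEN, 8, Jo, 40), (38, DEN, 8, Lee, 24), (38, DEN, 8, Lee, 28), (38, DEN, 8, Lee, 40), (38, DEN, 8, Sam, 24), (38, DEN, 8, Sam, 28), (38, DEN, 8, Sam, 40), (38, DEN, 8, Xia, 24), (38, DEN, 8, Xia, 28), (38, DEN, 8, Xia, 40), (5, ATL, 25, Ada, 12), (5, ATL, 25, Ada, 4), (5, ATL, 25, Dee, 12), (5, ATL, 25, Dee, 4), (5, ATL, 25, Eve, 12), (5, ATL, 25, Eve, 4), (5, ATL, 25, Uma, 12), (5, ATL, 25, Uma, 4)}.
σ[city = DEN]: keep tuples satisfying city = DEN → {(38, DEN, 8, Hal, 24), (38, DEN, 8, Hal, 28), (38, DEN, 8, Hal, 40), (38, DEN, 8, Jo, 24), (38, DEN, 8, Jo, 28), (38, DEN, 8, Jo, 40), (38, DEN, 8, Lee, 24), (38, DEN, 8, Lee, 28), (38, DEN, 8, Lee, 40), (38, DEN, 8, Sam, 24), (38, DEN, 8, Sam, 28), (38, DEN, 8, Sam, 40), (38, DEN, 8, Xia, 24), (38, DEN, 8, Xia, 28), (38, DEN, 8, Xia, 40)}
Projecting to city, sid (12 duplicate(s) eliminated): {(DEN, 24), (DEN, 28), (DEN, 40)}

{(DEN, 24), (DEN, 28), (DEN, 40)}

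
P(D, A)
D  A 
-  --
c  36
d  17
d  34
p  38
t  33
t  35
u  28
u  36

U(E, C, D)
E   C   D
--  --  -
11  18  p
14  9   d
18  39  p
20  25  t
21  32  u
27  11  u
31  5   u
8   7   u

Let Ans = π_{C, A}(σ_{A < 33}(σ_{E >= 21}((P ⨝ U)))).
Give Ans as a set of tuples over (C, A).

Natural join on D: {(d, 17, 14, 9), (d, 34, 14, 9), (p, 38, 11, 18), (p, 38, 18, 39), (t, 33, 20, 25), (t, 35, 20, 25), (u, 28, 21, 32), (u, 28, 27, 11), (u, 28, 31, 5), (u, 28, 8, 7), (u, 36, 21, 32), (u, 36, 27, 11), (u, 36, 31, 5), (u, 36, 8, 7)}
σ[E >= 21]: keep tuples satisfying E >= 21 → {(u, 28, 21, 32), (u, 28, 27, 11), (u, 28, 31, 5), (u, 36, 21, 32), (u, 36, 27, 11), (u, 36, 31, 5)}
σ[A < 33]: keep tuples satisfying A < 33 → {(u, 28, 21, 32), (u, 28, 27, 11), (u, 28, 31, 5)}
π_{C, A} gives {(11, 28), (32, 28), (5, 28)}.

{(11, 28), (32, 28), (5, 28)}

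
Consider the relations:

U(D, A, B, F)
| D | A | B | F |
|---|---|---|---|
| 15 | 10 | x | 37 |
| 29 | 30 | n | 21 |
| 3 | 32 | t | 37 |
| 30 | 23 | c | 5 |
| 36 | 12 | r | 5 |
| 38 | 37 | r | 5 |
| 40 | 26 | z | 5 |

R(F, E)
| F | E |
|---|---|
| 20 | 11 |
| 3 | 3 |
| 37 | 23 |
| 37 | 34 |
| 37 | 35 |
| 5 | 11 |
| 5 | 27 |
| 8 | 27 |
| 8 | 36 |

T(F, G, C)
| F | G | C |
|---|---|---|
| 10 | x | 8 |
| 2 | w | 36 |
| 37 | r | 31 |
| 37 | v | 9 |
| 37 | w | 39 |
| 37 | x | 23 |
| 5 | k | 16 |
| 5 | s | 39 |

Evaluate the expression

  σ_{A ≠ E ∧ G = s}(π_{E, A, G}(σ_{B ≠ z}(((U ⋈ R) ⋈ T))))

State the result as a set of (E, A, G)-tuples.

{(11, 12, s), (11, 23, s), (11, 37, s), (27, 12, s), (27, 23, s), (27, 37, s)}

U ⋈ R (natural join on F): {(15, 10, x, 37, 23), (15, 10, x, 37, 34), (15, 10, x, 37, 35), (3, 32, t, 37, 23), (3, 32, t, 37, 34), (3, 32, t, 37, 35), (30, 23, c, 5, 11), (30, 23, c, 5, 27), (36, 12, r, 5, 11), (36, 12, r, 5, 27), (38, 37, r, 5, 11), (38, 37, r, 5, 27), (40, 26, z, 5, 11), (40, 26, z, 5, 27)}
(U ⋈ R) ⋈ T (natural join on F): {(15, 10, x, 37, 23, r, 31), (15, 10, x, 37, 23, v, 9), (15, 10, x, 37, 23, w, 39), (15, 10, x, 37, 23, x, 23), (15, 10, x, 37, 34, r, 31), (15, 10, x, 37, 34, v, 9), (15, 10, x, 37, 34, w, 39), (15, 10, x, 37, 34, x, 23), (15, 10, x, 37, 35, r, 31), (15, 10, x, 37, 35, v, 9), (15, 10, x, 37, 35, w, 39), (15, 10, x, 37, 35, x, 23), (3, 32, t, 37, 23, r, 31), (3, 32, t, 37, 23, v, 9), (3, 32, t, 37, 23, w, 39), (3, 32, t, 37, 23, x, 23), (3, 32, t, 37, 34, r, 31), (3, 32, t, 37, 34, v, 9), (3, 32, t, 37, 34, w, 39), (3, 32, t, 37, 34, x, 23), (3, 32, t, 37, 35, r, 31), (3, 32, t, 37, 35, v, 9), (3, 32, t, 37, 35, w, 39), (3, 32, t, 37, 35, x, 23), (30, 23, c, 5, 11, k, 16), (30, 23, c, 5, 11, s, 39), (30, 23, c, 5, 27, k, 16), (30, 23, c, 5, 27, s, 39), (36, 12, r, 5, 11, k, 16), (36, 12, r, 5, 11, s, 39), (36, 12, r, 5, 27, k, 16), (36, 12, r, 5, 27, s, 39), (38, 37, r, 5, 11, k, 16), (38, 37, r, 5, 11, s, 39), (38, 37, r, 5, 27, k, 16), (38, 37, r, 5, 27, s, 39), (40, 26, z, 5, 11, k, 16), (40, 26, z, 5, 11, s, 39), (40, 26, z, 5, 27, k, 16), (40, 26, z, 5, 27, s, 39)}
Apply σ_{B ≠ z}; surviving tuples: {(15, 10, x, 37, 23, r, 31), (15, 10, x, 37, 23, v, 9), (15, 10, x, 37, 23, w, 39), (15, 10, x, 37, 23, x, 23), (15, 10, x, 37, 34, r, 31), (15, 10, x, 37, 34, v, 9), (15, 10, x, 37, 34, w, 39), (15, 10, x, 37, 34, x, 23), (15, 10, x, 37, 35, r, 31), (15, 10, x, 37, 35, v, 9), (15, 10, x, 37, 35, w, 39), (15, 10, x, 37, 35, x, 23), (3, 32, t, 37, 23, r, 31), (3, 32, t, 37, 23, v, 9), (3, 32, t, 37, 23, w, 39), (3, 32, t, 37, 23, x, 23), (3, 32, t, 37, 34, r, 31), (3, 32, t, 37, 34, v, 9), (3, 32, t, 37, 34, w, 39), (3, 32, t, 37, 34, x, 23), (3, 32, t, 37, 35, r, 31), (3, 32, t, 37, 35, v, 9), (3, 32, t, 37, 35, w, 39), (3, 32, t, 37, 35, x, 23), (30, 23, c, 5, 11, k, 16), (30, 23, c, 5, 11, s, 39), (30, 23, c, 5, 27, k, 16), (30, 23, c, 5, 27, s, 39), (36, 12, r, 5, 11, k, 16), (36, 12, r, 5, 11, s, 39), (36, 12, r, 5, 27, k, 16), (36, 12, r, 5, 27, s, 39), (38, 37, r, 5, 11, k, 16), (38, 37, r, 5, 11, s, 39), (38, 37, r, 5, 27, k, 16), (38, 37, r, 5, 27, s, 39)}
Keep only column(s) E, A, G: {(11, 12, k), (11, 12, s), (11, 23, k), (11, 23, s), (11, 37, k), (11, 37, s), (23, 10, r), (23, 10, v), (23, 10, w), (23, 10, x), (23, 32, r), (23, 32, v), (23, 32, w), (23, 32, x), (27, 12, k), (27, 12, s), (27, 23, k), (27, 23, s), (27, 37, k), (27, 37, s), (34, 10, r), (34, 10, v), (34, 10, w), (34, 10, x), (34, 32, r), (34, 32, v), (34, 32, w), (34, 32, x), (35, 10, r), (35, 10, v), (35, 10, w), (35, 10, x), (35, 32, r), (35, 32, v), (35, 32, w), (35, 32, x)}
Apply σ_{A ≠ E ∧ G = s}; surviving tuples: {(11, 12, s), (11, 23, s), (11, 37, s), (27, 12, s), (27, 23, s), (27, 37, s)}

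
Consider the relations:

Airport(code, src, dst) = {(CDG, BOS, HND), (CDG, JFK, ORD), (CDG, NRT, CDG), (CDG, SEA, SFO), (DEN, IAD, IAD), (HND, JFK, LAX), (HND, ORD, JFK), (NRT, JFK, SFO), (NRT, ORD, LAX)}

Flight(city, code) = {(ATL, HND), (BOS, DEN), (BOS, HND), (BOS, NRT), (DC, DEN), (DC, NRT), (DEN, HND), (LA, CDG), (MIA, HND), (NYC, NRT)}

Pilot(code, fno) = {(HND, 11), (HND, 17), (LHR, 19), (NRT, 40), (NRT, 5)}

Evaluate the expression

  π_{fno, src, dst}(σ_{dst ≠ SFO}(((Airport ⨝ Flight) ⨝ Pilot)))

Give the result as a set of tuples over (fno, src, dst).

{(11, JFK, LAX), (11, ORD, JFK), (17, JFK, LAX), (17, ORD, JFK), (40, ORD, LAX), (5, ORD, LAX)}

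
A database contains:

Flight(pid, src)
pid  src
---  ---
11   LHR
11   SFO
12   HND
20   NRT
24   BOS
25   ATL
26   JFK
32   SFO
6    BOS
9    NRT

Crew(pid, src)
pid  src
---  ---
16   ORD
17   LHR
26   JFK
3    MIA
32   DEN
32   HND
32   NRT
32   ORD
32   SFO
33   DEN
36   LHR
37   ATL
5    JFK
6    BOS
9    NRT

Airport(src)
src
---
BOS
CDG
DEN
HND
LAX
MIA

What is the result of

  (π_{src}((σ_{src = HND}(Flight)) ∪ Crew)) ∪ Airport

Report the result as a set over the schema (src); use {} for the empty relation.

{ATL, BOS, CDG, DEN, HND, JFK, LAX, LHR, MIA, NRT, ORD, SFO}

Apply σ_{src = HND}; surviving tuples: {(12, HND)}
Set union of the two operands is {(12, HND), (16, ORD), (17, LHR), (26, JFK), (3, MIA), (32, DEN), (32, HND), (32, NRT), (32, ORD), (32, SFO), (33, DEN), (36, LHR), (37, ATL), (5, JFK), (6, BOS), (9, NRT)}.
π_{src} gives {ATL, BOS, DEN, HND, JFK, LHR, MIA, NRT, ORD, SFO} (6 duplicate(s) eliminated).
Set union of the two operands is {ATL, BOS, CDG, DEN, HND, JFK, LAX, LHR, MIA, NRT, ORD, SFO}.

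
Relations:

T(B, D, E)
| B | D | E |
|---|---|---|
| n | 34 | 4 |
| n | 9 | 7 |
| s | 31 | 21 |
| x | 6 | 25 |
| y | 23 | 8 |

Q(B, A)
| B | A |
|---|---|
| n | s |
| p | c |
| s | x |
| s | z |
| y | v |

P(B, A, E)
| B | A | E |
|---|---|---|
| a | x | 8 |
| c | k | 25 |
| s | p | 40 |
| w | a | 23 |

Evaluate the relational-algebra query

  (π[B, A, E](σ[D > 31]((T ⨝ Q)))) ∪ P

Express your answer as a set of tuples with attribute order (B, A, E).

{(a, x, 8), (c, k, 25), (n, s, 4), (s, p, 40), (w, a, 23)}

Natural join on B: {(n, 34, 4, s), (n, 9, 7, s), (s, 31, 21, x), (s, 31, 21, z), (y, 23, 8, v)}
Selection D > 31: {(n, 34, 4, s)}
Projecting to B, A, E: {(n, s, 4)}
Set union of the two operands is {(a, x, 8), (c, k, 25), (n, s, 4), (s, p, 40), (w, a, 23)}.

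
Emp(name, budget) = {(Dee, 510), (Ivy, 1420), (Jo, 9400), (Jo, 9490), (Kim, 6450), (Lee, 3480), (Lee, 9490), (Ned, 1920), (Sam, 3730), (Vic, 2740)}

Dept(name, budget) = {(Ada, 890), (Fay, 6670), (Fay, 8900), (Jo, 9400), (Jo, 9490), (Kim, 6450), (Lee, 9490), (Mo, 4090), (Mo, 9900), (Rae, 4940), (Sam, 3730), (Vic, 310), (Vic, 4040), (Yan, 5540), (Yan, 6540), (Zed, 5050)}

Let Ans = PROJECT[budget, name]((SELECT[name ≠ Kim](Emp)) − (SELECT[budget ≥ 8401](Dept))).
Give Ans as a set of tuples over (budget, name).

{(1420, Ivy), (1920, Ned), (2740, Vic), (3480, Lee), (3730, Sam), (510, Dee)}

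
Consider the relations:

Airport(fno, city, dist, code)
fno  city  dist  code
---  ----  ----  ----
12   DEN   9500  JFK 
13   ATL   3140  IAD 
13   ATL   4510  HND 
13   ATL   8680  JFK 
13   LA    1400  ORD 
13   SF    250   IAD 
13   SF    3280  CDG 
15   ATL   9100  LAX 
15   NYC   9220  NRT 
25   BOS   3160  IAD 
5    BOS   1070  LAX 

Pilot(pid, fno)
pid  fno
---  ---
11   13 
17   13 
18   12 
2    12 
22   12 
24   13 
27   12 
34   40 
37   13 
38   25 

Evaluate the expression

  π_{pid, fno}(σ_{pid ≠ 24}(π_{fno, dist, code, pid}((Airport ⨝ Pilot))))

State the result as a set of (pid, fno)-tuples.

{(11, 13), (17, 13), (18, 12), (2, 12), (22, 12), (27, 12), (37, 13), (38, 25)}

Airport ⋈ Pilot (natural join on fno): {(12, DEN, 9500, JFK, 18), (12, DEN, 9500, JFK, 2), (12, DEN, 9500, JFK, 22), (12, DEN, 9500, JFK, 27), (13, ATL, 3140, IAD, 11), (13, ATL, 3140, IAD, 17), (13, ATL, 3140, IAD, 24), (13, ATL, 3140, IAD, 37), (13, ATL, 4510, HND, 11), (13, ATL, 4510, HND, 17), (13, ATL, 4510, HND, 24), (13, ATL, 4510, HND, 37), (13, ATL, 8680, JFK, 11), (13, ATL, 8680, JFK, 17), (13, ATL, 8680, JFK, 24), (13, ATL, 8680, JFK, 37), (13, LA, 1400, ORD, 11), (13, LA, 1400, ORD, 17), (13, LA, 1400, ORD, 24), (13, LA, 1400, ORD, 37), (13, SF, 250, IAD, 11), (13, SF, 250, IAD, 17), (13, SF, 250, IAD, 24), (13, SF, 250, IAD, 37), (13, SF, 3280, CDG, 11), (13, SF, 3280, CDG, 17), (13, SF, 3280, CDG, 24), (13, SF, 3280, CDG, 37), (25, BOS, 3160, IAD, 38)}
Projecting to fno, dist, code, pid: {(12, 9500, JFK, 18), (12, 9500, JFK, 2), (12, 9500, JFK, 22), (12, 9500, JFK, 27), (13, 1400, ORD, 11), (13, 1400, ORD, 17), (13, 1400, ORD, 24), (13, 1400, ORD, 37), (13, 250, IAD, 11), (13, 250, IAD, 17), (13, 250, IAD, 24), (13, 250, IAD, 37), (13, 3140, IAD, 11), (13, 3140, IAD, 17), (13, 3140, IAD, 24), (13, 3140, IAD, 37), (13, 3280, CDG, 11), (13, 3280, CDG, 17), (13, 3280, CDG, 24), (13, 3280, CDG, 37), (13, 4510, HND, 11), (13, 4510, HND, 17), (13, 4510, HND, 24), (13, 4510, HND, 37), (13, 8680, JFK, 11), (13, 8680, JFK, 17), (13, 8680, JFK, 24), (13, 8680, JFK, 37), (25, 3160, IAD, 38)}
σ[pid ≠ 24]: keep tuples satisfying pid ≠ 24 → {(12, 9500, JFK, 18), (12, 9500, JFK, 2), (12, 9500, JFK, 22), (12, 9500, JFK, 27), (13, 1400, ORD, 11), (13, 1400, ORD, 17), (13, 1400, ORD, 37), (13, 250, IAD, 11), (13, 250, IAD, 17), (13, 250, IAD, 37), (13, 3140, IAD, 11), (13, 3140, IAD, 17), (13, 3140, IAD, 37), (13, 3280, CDG, 11), (13, 3280, CDG, 17), (13, 3280, CDG, 37), (13, 4510, HND, 11), (13, 4510, HND, 17), (13, 4510, HND, 37), (13, 8680, JFK, 11), (13, 8680, JFK, 17), (13, 8680, JFK, 37), (25, 3160, IAD, 38)}
Projecting to pid, fno (15 duplicate(s) eliminated): {(11, 13), (17, 13), (18, 12), (2, 12), (22, 12), (27, 12), (37, 13), (38, 25)}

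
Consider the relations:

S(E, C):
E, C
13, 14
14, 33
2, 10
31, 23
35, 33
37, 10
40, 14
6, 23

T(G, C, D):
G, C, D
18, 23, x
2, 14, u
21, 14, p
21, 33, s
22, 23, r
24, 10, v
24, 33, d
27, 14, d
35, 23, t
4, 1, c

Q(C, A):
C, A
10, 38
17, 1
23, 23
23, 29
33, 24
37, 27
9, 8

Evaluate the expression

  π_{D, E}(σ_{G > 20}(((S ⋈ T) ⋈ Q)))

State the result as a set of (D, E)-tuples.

Joining S and T on C yields {(13, 14, 2, u), (13, 14, 21, p), (13, 14, 27, d), (14, 33, 21, s), (14, 33, 24, d), (2, 10, 24, v), (31, 23, 18, x), (31, 23, 22, r), (31, 23, 35, t), (35, 33, 21, s), (35, 33, 24, d), (37, 10, 24, v), (40, 14, 2, u), (40, 14, 21, p), (40, 14, 27, d), (6, 23, 18, x), (6, 23, 22, r), (6, 23, 35, t)}.
Joining (S ⋈ T) and Q on C yields {(14, 33, 21, s, 24), (14, 33, 24, d, 24), (2, 10, 24, v, 38), (31, 23, 18, x, 23), (31, 23, 18, x, 29), (31, 23, 22, r, 23), (31, 23, 22, r, 29), (31, 23, 35, t, 23), (31, 23, 35, t, 29), (35, 33, 21, s, 24), (35, 33, 24, d, 24), (37, 10, 24, v, 38), (6, 23, 18, x, 23), (6, 23, 18, x, 29), (6, 23, 22, r, 23), (6, 23, 22, r, 29), (6, 23, 35, t, 23), (6, 23, 35, t, 29)}.
Apply σ_{G > 20}; surviving tuples: {(14, 33, 21, s, 24), (14, 33, 24, d, 24), (2, 10, 24, v, 38), (31, 23, 22, r, 23), (31, 23, 22, r, 29), (31, 23, 35, t, 23), (31, 23, 35, t, 29), (35, 33, 21, s, 24), (35, 33, 24, d, 24), (37, 10, 24, v, 38), (6, 23, 22, r, 23), (6, 23, 22, r, 29), (6, 23, 35, t, 23), (6, 23, 35, t, 29)}
π[D, E]: project onto (D, E) (4 duplicate(s) eliminated) → {(d, 14), (d, 35), (r, 31), (r, 6), (s, 14), (s, 35), (t, 31), (t, 6), (v, 2), (v, 37)}

{(d, 14), (d, 35), (r, 31), (r, 6), (s, 14), (s, 35), (t, 31), (t, 6), (v, 2), (v, 37)}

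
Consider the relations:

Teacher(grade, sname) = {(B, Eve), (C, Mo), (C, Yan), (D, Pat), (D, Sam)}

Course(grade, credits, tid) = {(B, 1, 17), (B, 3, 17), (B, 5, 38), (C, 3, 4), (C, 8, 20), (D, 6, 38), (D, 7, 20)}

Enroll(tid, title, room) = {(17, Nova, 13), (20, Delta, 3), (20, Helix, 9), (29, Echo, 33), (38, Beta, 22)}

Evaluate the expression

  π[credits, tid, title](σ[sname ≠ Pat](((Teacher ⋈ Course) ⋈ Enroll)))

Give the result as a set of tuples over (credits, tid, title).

{(1, 17, Nova), (3, 17, Nova), (5, 38, Beta), (6, 38, Beta), (7, 20, Delta), (7, 20, Helix), (8, 20, Delta), (8, 20, Helix)}

Teacher ⋈ Course (natural join on grade): {(B, Eve, 1, 17), (B, Eve, 3, 17), (B, Eve, 5, 38), (C, Mo, 3, 4), (C, Mo, 8, 20), (C, Yan, 3, 4), (C, Yan, 8, 20), (D, Pat, 6, 38), (D, Pat, 7, 20), (D, Sam, 6, 38), (D, Sam, 7, 20)}
(Teacher ⋈ Course) ⋈ Enroll (natural join on tid): {(B, Eve, 1, 17, Nova, 13), (B, Eve, 3, 17, Nova, 13), (B, Eve, 5, 38, Beta, 22), (C, Mo, 8, 20, Delta, 3), (C, Mo, 8, 20, Helix, 9), (C, Yan, 8, 20, Delta, 3), (C, Yan, 8, 20, Helix, 9), (D, Pat, 6, 38, Beta, 22), (D, Pat, 7, 20, Delta, 3), (D, Pat, 7, 20, Helix, 9), (D, Sam, 6, 38, Beta, 22), (D, Sam, 7, 20, Delta, 3), (D, Sam, 7, 20, Helix, 9)}
Apply σ_{sname ≠ Pat}; surviving tuples: {(B, Eve, 1, 17, Nova, 13), (B, Eve, 3, 17, Nova, 13), (B, Eve, 5, 38, Beta, 22), (C, Mo, 8, 20, Delta, 3), (C, Mo, 8, 20, Helix, 9), (C, Yan, 8, 20, Delta, 3), (C, Yan, 8, 20, Helix, 9), (D, Sam, 6, 38, Beta, 22), (D, Sam, 7, 20, Delta, 3), (D, Sam, 7, 20, Helix, 9)}
Projecting to credits, tid, title (2 duplicate(s) eliminated): {(1, 17, Nova), (3, 17, Nova), (5, 38, Beta), (6, 38, Beta), (7, 20, Delta), (7, 20, Helix), (8, 20, Delta), (8, 20, Helix)}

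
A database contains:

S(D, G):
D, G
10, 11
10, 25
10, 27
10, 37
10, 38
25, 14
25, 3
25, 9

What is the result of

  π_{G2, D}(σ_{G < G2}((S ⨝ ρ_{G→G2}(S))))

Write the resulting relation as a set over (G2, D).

{(14, 25), (25, 10), (27, 10), (37, 10), (38, 10), (9, 25)}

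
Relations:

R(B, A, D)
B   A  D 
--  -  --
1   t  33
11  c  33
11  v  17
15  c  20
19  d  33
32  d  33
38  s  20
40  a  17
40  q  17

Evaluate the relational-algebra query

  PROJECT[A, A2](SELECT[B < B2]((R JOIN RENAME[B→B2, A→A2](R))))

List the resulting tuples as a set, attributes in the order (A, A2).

{(c, d), (c, s), (d, d), (t, c), (t, d), (v, a), (v, q)}

ρ[B→B2, A→A2]: schema becomes (B2, A2, D); tuples unchanged.
Natural join on D: {(1, t, 33, 1, t), (1, t, 33, 11, c), (1, t, 33, 19, d), (1, t, 33, 32, d), (11, c, 33, 1, t), (11, c, 33, 11, c), (11, c, 33, 19, d), (11, c, 33, 32, d), (11, v, 17, 11, v), (11, v, 17, 40, a), (11, v, 17, 40, q), (15, c, 20, 15, c), (15, c, 20, 38, s), (19, d, 33, 1, t), (19, d, 33, 11, c), (19, d, 33, 19, d), (19, d, 33, 32, d), (32, d, 33, 1, t), (32, d, 33, 11, c), (32, d, 33, 19, d), (32, d, 33, 32, d), (38, s, 20, 15, c), (38, s, 20, 38, s), (40, a, 17, 11, v), (40, a, 17, 40, a), (40, a, 17, 40, q), (40, q, 17, 11, v), (40, q, 17, 40, a), (40, q, 17, 40, q)}
σ[B < B2]: keep tuples satisfying B < B2 → {(1, t, 33, 11, c), (1, t, 33, 19, d), (1, t, 33, 32, d), (11, c, 33, 19, d), (11, c, 33, 32, d), (11, v, 17, 40, a), (11, v, 17, 40, q), (15, c, 20, 38, s), (19, d, 33, 32, d)}
π[A, A2]: project onto (A, A2) (2 duplicate(s) eliminated) → {(c, d), (c, s), (d, d), (t, c), (t, d), (v, a), (v, q)}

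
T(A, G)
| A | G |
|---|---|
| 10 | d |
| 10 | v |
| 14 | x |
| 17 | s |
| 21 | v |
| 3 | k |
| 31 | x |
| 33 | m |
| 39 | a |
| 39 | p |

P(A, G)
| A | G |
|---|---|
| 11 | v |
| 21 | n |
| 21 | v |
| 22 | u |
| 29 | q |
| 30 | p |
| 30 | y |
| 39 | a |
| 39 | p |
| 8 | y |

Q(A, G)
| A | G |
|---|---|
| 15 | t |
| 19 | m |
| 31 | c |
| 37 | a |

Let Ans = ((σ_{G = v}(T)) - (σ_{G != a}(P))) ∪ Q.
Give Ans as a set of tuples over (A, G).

Filtering on G = v leaves {(10, v), (21, v)}.
Filtering on G != a leaves {(11, v), (21, n), (21, v), (22, u), (29, q), (30, p), (30, y), (39, p), (8, y)}.
Taking the difference: {(10, v)}
Taking the union: {(10, v), (15, t), (19, m), (31, c), (37, a)}

{(10, v), (15, t), (19, m), (31, c), (37, a)}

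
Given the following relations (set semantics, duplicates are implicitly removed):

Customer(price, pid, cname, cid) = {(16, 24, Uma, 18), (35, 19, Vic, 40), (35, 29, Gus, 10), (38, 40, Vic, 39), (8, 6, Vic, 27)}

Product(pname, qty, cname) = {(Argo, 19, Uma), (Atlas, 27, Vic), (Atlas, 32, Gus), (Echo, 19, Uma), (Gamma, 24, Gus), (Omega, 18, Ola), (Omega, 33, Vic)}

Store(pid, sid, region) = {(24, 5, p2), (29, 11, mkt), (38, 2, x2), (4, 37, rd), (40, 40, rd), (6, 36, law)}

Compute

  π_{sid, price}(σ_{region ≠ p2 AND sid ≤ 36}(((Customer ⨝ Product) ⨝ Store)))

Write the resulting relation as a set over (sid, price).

Customer ⋈ Product (natural join on cname): {(16, 24, Uma, 18, Argo, 19), (16, 24, Uma, 18, Echo, 19), (35, 19, Vic, 40, Atlas, 27), (35, 19, Vic, 40, Omega, 33), (35, 29, Gus, 10, Atlas, 32), (35, 29, Gus, 10, Gamma, 24), (38, 40, Vic, 39, Atlas, 27), (38, 40, Vic, 39, Omega, 33), (8, 6, Vic, 27, Atlas, 27), (8, 6, Vic, 27, Omega, 33)}
(Customer ⨝ Product) ⋈ Store (natural join on pid): {(16, 24, Uma, 18, Argo, 19, 5, p2), (16, 24, Uma, 18, Echo, 19, 5, p2), (35, 29, Gus, 10, Atlas, 32, 11, mkt), (35, 29, Gus, 10, Gamma, 24, 11, mkt), (38, 40, Vic, 39, Atlas, 27, 40, rd), (38, 40, Vic, 39, Omega, 33, 40, rd), (8, 6, Vic, 27, Atlas, 27, 36, law), (8, 6, Vic, 27, Omega, 33, 36, law)}
Filtering on region ≠ p2 AND sid ≤ 36 leaves {(35, 29, Gus, 10, Atlas, 32, 11, mkt), (35, 29, Gus, 10, Gamma, 24, 11, mkt), (8, 6, Vic, 27, Atlas, 27, 36, law), (8, 6, Vic, 27, Omega, 33, 36, law)}.
π_{sid, price} gives {(11, 35), (36, 8)} (2 duplicate(s) eliminated).

{(11, 35), (36, 8)}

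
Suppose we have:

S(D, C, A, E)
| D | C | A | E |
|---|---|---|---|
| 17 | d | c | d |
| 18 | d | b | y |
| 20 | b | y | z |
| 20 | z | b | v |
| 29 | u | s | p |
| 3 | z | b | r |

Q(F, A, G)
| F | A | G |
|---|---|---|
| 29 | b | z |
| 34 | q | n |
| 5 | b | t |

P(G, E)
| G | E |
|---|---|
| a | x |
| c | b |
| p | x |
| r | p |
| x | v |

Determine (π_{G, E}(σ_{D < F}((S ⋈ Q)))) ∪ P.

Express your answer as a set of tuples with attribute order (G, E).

Joining S and Q on A yields {(18, d, b, y, 29, z), (18, d, b, y, 5, t), (20, z, b, v, 29, z), (20, z, b, v, 5, t), (3, z, b, r, 29, z), (3, z, b, r, 5, t)}.
Selection D < F: {(18, d, b, y, 29, z), (20, z, b, v, 29, z), (3, z, b, r, 29, z), (3, z, b, r, 5, t)}
Keep only column(s) G, E: {(t, r), (z, r), (z, v), (z, y)}
Taking the union: {(a, x), (c, b), (p, x), (r, p), (t, r), (x, v), (z, r), (z, v), (z, y)}

{(a, x), (c, b), (p, x), (r, p), (t, r), (x, v), (z, r), (z, v), (z, y)}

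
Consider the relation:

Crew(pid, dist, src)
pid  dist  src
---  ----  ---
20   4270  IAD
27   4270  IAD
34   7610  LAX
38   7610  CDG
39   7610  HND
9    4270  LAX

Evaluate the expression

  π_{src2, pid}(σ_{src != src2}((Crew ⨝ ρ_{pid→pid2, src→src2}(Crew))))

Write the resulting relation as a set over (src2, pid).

ρ[pid→pid2, src→src2]: schema becomes (pid2, dist, src2); tuples unchanged.
Crew ⋈ ρ_{pid→pid2, src→src2}(Crew) (natural join on dist): {(20, 4270, IAD, 20, IAD), (20, 4270, IAD, 27, IAD), (20, 4270, IAD, 9, LAX), (27, 4270, IAD, 20, IAD), (27, 4270, IAD, 27, IAD), (27, 4270, IAD, 9, LAX), (34, 7610, LAX, 34, LAX), (34, 7610, LAX, 38, CDG), (34, 7610, LAX, 39, HND), (38, 7610, CDG, 34, LAX), (38, 7610, CDG, 38, CDG), (38, 7610, CDG, 39, HND), (39, 7610, HND, 34, LAX), (39, 7610, HND, 38, CDG), (39, 7610, HND, 39, HND), (9, 4270, LAX, 20, IAD), (9, 4270, LAX, 27, IAD), (9, 4270, LAX, 9, LAX)}
Apply σ_{src != src2}; surviving tuples: {(20, 4270, IAD, 9, LAX), (27, 4270, IAD, 9, LAX), (34, 7610, LAX, 38, CDG), (34, 7610, LAX, 39, HND), (38, 7610, CDG, 34, LAX), (38, 7610, CDG, 39, HND), (39, 7610, HND, 34, LAX), (39, 7610, HND, 38, CDG), (9, 4270, LAX, 20, IAD), (9, 4270, LAX, 27, IAD)}
Keep only column(s) src2, pid (1 duplicate(s) eliminated): {(CDG, 34), (CDG, 39), (HND, 34), (HND, 38), (IAD, 9), (LAX, 20), (LAX, 27), (LAX, 38), (LAX, 39)}

{(CDG, 34), (CDG, 39), (HND, 34), (HND, 38), (IAD, 9), (LAX, 20), (LAX, 27), (LAX, 38), (LAX, 39)}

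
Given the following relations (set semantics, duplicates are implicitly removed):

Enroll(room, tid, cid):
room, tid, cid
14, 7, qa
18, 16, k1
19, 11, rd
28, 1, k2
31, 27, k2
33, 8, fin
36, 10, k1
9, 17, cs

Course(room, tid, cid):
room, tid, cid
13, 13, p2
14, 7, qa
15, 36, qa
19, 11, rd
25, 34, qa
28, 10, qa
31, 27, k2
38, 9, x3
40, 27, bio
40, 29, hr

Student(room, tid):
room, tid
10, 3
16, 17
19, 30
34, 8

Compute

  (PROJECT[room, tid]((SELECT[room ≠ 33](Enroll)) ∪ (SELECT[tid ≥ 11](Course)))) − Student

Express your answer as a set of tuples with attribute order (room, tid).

σ[room ≠ 33]: keep tuples satisfying room ≠ 33 → {(14, 7, qa), (18, 16, k1), (19, 11, rd), (28, 1, k2), (31, 27, k2), (36, 10, k1), (9, 17, cs)}
σ[tid ≥ 11]: keep tuples satisfying tid ≥ 11 → {(13, 13, p2), (15, 36, qa), (19, 11, rd), (25, 34, qa), (31, 27, k2), (40, 27, bio), (40, 29, hr)}
Set union of the two operands is {(13, 13, p2), (14, 7, qa), (15, 36, qa), (18, 16, k1), (19, 11, rd), (25, 34, qa), (28, 1, k2), (31, 27, k2), (36, 10, k1), (40, 27, bio), (40, 29, hr), (9, 17, cs)}.
π_{room, tid} gives {(13, 13), (14, 7), (15, 36), (18, 16), (19, 11), (25, 34), (28, 1), (31, 27), (36, 10), (40, 27), (40, 29), (9, 17)}.
Set difference of the two operands is {(13, 13), (14, 7), (15, 36), (18, 16), (19, 11), (25, 34), (28, 1), (31, 27), (36, 10), (40, 27), (40, 29), (9, 17)}.

{(13, 13), (14, 7), (15, 36), (18, 16), (19, 11), (25, 34), (28, 1), (31, 27), (36, 10), (40, 27), (40, 29), (9, 17)}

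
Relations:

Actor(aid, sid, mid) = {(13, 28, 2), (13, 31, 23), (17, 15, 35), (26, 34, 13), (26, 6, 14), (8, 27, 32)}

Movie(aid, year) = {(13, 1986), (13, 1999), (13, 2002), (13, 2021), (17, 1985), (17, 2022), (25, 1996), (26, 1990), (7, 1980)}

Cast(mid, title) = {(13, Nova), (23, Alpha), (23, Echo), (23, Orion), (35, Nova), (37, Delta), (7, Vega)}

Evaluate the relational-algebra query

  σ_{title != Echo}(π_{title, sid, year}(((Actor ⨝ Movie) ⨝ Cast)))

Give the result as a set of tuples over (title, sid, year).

Joining Actor and Movie on aid yields {(13, 28, 2, 1986), (13, 28, 2, 1999), (13, 28, 2, 2002), (13, 28, 2, 2021), (13, 31, 23, 1986), (13, 31, 23, 1999), (13, 31, 23, 2002), (13, 31, 23, 2021), (17, 15, 35, 1985), (17, 15, 35, 2022), (26, 34, 13, 1990), (26, 6, 14, 1990)}.
Joining (Actor ⨝ Movie) and Cast on mid yields {(13, 31, 23, 1986, Alpha), (13, 31, 23, 1986, Echo), (13, 31, 23, 1986, Orion), (13, 31, 23, 1999, Alpha), (13, 31, 23, 1999, Echo), (13, 31, 23, 1999, Orion), (13, 31, 23, 2002, Alpha), (13, 31, 23, 2002, Echo), (13, 31, 23, 2002, Orion), (13, 31, 23, 2021, Alpha), (13, 31, 23, 2021, Echo), (13, 31, 23, 2021, Orion), (17, 15, 35, 1985, Nova), (17, 15, 35, 2022, Nova), (26, 34, 13, 1990, Nova)}.
Projecting to title, sid, year: {(Alpha, 31, 1986), (Alpha, 31, 1999), (Alpha, 31, 2002), (Alpha, 31, 2021), (Echo, 31, 1986), (Echo, 31, 1999), (Echo, 31, 2002), (Echo, 31, 2021), (Nova, 15, 1985), (Nova, 15, 2022), (Nova, 34, 1990), (Orion, 31, 1986), (Orion, 31, 1999), (Orion, 31, 2002), (Orion, 31, 2021)}
Filtering on title != Echo leaves {(Alpha, 31, 1986), (Alpha, 31, 1999), (Alpha, 31, 2002), (Alpha, 31, 2021), (Nova, 15, 1985), (Nova, 15, 2022), (Nova, 34, 1990), (Orion, 31, 1986), (Orion, 31, 1999), (Orion, 31, 2002), (Orion, 31, 2021)}.

{(Alpha, 31, 1986), (Alpha, 31, 1999), (Alpha, 31, 2002), (Alpha, 31, 2021), (Nova, 15, 1985), (Nova, 15, 2022), (Nova, 34, 1990), (Orion, 31, 1986), (Orion, 31, 1999), (Orion, 31, 2002), (Orion, 31, 2021)}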